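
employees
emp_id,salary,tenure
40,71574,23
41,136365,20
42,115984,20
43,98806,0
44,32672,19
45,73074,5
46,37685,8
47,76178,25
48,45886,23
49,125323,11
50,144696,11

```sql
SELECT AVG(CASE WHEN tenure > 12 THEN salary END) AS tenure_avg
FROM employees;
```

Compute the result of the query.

emp_id=40: ✓ → 71574
emp_id=41: ✓ → 136365
emp_id=42: ✓ → 115984
emp_id=43: ✗
emp_id=44: ✓ → 32672
emp_id=45: ✗
emp_id=46: ✗
emp_id=47: ✓ → 76178
emp_id=48: ✓ → 45886
emp_id=49: ✗
emp_id=50: ✗
tenure_avg = (71574 + 136365 + 115984 + 32672 + 76178 + 45886) / 6 = 79776.5

79776.5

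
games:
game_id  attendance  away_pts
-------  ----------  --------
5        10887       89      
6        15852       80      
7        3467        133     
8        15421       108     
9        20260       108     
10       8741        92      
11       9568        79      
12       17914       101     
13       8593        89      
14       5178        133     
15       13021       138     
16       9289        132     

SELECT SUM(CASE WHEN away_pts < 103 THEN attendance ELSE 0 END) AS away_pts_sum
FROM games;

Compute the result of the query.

game_id=5: ✓ → 10887
game_id=6: ✓ → 15852
game_id=7: ✗
game_id=8: ✗
game_id=9: ✗
game_id=10: ✓ → 8741
game_id=11: ✓ → 9568
game_id=12: ✓ → 17914
game_id=13: ✓ → 8593
game_id=14: ✗
game_id=15: ✗
game_id=16: ✗
away_pts_sum = 10887 + 15852 + 8741 + 9568 + 17914 + 8593 = 71555

71555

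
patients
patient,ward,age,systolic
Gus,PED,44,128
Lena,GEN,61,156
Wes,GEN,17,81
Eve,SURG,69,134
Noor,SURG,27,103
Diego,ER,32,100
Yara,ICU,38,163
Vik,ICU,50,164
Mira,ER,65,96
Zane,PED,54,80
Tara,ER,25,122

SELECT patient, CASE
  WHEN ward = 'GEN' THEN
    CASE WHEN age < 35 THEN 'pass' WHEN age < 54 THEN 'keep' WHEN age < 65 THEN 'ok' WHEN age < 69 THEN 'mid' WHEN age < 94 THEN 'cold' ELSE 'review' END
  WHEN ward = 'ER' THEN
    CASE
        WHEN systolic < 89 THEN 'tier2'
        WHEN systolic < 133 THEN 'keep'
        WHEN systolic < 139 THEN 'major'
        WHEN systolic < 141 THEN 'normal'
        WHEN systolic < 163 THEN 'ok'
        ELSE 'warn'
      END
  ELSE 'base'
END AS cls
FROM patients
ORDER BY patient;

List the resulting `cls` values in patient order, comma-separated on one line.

keep, base, base, ok, keep, base, keep, base, pass, base, base

patient=Diego: ward='ER' → inner[systolic < 133] → keep
patient=Eve: ward='SURG' → outer ELSE → base
patient=Gus: ward='PED' → outer ELSE → base
patient=Lena: ward='GEN' → inner[age < 65] → ok
patient=Mira: ward='ER' → inner[systolic < 133] → keep
patient=Noor: ward='SURG' → outer ELSE → base
patient=Tara: ward='ER' → inner[systolic < 133] → keep
patient=Vik: ward='ICU' → outer ELSE → base
patient=Wes: ward='GEN' → inner[age < 35] → pass
patient=Yara: ward='ICU' → outer ELSE → base
patient=Zane: ward='PED' → outer ELSE → base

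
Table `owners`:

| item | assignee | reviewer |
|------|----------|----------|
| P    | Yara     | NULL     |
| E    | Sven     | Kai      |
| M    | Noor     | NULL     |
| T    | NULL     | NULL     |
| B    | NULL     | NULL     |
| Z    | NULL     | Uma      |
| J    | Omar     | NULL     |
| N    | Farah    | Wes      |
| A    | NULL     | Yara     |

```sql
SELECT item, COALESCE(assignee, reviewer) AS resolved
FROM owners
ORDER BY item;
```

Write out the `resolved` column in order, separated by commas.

item=A: assignee=NULL, reviewer=Yara → Yara
item=B: assignee=NULL, reviewer=NULL (all NULL) → NULL
item=E: assignee=Sven → Sven
item=J: assignee=Omar → Omar
item=M: assignee=Noor → Noor
item=N: assignee=Farah → Farah
item=P: assignee=Yara → Yara
item=T: assignee=NULL, reviewer=NULL (all NULL) → NULL
item=Z: assignee=NULL, reviewer=Uma → Uma

Yara, NULL, Sven, Omar, Noor, Farah, Yara, NULL, Uma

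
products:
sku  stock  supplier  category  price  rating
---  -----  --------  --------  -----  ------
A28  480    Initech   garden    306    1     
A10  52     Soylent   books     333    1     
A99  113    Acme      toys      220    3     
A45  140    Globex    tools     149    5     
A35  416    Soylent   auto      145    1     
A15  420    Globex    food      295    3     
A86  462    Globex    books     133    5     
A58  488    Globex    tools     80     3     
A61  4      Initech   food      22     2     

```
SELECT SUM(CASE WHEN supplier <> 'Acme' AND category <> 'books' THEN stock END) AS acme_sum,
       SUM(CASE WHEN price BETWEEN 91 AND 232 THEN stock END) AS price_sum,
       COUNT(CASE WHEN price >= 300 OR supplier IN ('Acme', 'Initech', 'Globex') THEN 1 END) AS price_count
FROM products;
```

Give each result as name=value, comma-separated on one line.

acme_sum=1948, price_sum=1131, price_count=8

[acme_sum: supplier <> 'Acme' AND category <> 'books']
sku=A28: ✓ → 480
sku=A10: ✗
sku=A99: ✗
sku=A45: ✓ → 140
sku=A35: ✓ → 416
sku=A15: ✓ → 420
sku=A86: ✗
sku=A58: ✓ → 488
sku=A61: ✓ → 4
acme_sum = 480 + 140 + 416 + 420 + 488 + 4 = 1948
—
[price_sum: price BETWEEN 91 AND 232]
sku=A28: ✗
sku=A10: ✗
sku=A99: ✓ → 113
sku=A45: ✓ → 140
sku=A35: ✓ → 416
sku=A15: ✗
sku=A86: ✓ → 462
sku=A58: ✗
sku=A61: ✗
price_sum = 113 + 140 + 416 + 462 = 1131
—
[price_count: price >= 300 OR supplier IN ('Acme', 'Initech', 'Globex')]
sku=A28: ✓ → 1
sku=A10: ✓ → 1
sku=A99: ✓ → 1
sku=A45: ✓ → 1
sku=A35: ✗
sku=A15: ✓ → 1
sku=A86: ✓ → 1
sku=A58: ✓ → 1
sku=A61: ✓ → 1
price_count = COUNT(1, 1, 1, 1, 1, 1, 1, 1) = 8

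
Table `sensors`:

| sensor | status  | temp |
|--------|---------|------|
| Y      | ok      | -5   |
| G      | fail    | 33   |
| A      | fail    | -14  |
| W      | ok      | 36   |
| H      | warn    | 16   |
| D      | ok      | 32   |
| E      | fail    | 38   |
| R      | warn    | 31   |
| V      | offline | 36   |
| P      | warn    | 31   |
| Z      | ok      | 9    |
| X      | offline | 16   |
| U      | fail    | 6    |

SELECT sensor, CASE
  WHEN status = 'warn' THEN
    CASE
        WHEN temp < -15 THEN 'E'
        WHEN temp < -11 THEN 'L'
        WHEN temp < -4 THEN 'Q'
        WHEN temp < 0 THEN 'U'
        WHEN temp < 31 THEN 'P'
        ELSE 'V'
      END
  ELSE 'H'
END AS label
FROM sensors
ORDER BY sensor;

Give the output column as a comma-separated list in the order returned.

H, H, H, H, P, V, V, H, H, H, H, H, H

sensor=A: status='fail' → outer ELSE → H
sensor=D: status='ok' → outer ELSE → H
sensor=E: status='fail' → outer ELSE → H
sensor=G: status='fail' → outer ELSE → H
sensor=H: status='warn' → inner[temp < 31] → P
sensor=P: status='warn' → inner[ELSE] → V
sensor=R: status='warn' → inner[ELSE] → V
sensor=U: status='fail' → outer ELSE → H
sensor=V: status='offline' → outer ELSE → H
sensor=W: status='ok' → outer ELSE → H
sensor=X: status='offline' → outer ELSE → H
sensor=Y: status='ok' → outer ELSE → H
sensor=Z: status='ok' → outer ELSE → H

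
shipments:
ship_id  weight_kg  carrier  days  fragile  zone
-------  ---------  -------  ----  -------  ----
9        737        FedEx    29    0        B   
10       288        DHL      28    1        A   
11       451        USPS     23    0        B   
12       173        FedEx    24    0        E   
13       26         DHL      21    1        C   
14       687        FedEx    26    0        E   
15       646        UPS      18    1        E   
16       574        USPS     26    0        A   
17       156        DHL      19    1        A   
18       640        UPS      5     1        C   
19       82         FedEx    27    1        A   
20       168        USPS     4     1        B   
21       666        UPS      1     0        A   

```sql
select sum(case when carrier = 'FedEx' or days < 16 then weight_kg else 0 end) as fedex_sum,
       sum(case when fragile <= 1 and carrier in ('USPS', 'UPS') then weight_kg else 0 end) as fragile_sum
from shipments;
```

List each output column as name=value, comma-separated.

fedex_sum=3153, fragile_sum=3145

[fedex_sum: carrier = 'FedEx' or days < 16]
ship_id=9: ✓ → 737
ship_id=10: ✗
ship_id=11: ✗
ship_id=12: ✓ → 173
ship_id=13: ✗
ship_id=14: ✓ → 687
ship_id=15: ✗
ship_id=16: ✗
ship_id=17: ✗
ship_id=18: ✓ → 640
ship_id=19: ✓ → 82
ship_id=20: ✓ → 168
ship_id=21: ✓ → 666
fedex_sum = 737 + 173 + 687 + 640 + 82 + 168 + 666 = 3153
—
[fragile_sum: fragile <= 1 and carrier in ('USPS', 'UPS')]
ship_id=9: ✗
ship_id=10: ✗
ship_id=11: ✓ → 451
ship_id=12: ✗
ship_id=13: ✗
ship_id=14: ✗
ship_id=15: ✓ → 646
ship_id=16: ✓ → 574
ship_id=17: ✗
ship_id=18: ✓ → 640
ship_id=19: ✗
ship_id=20: ✓ → 168
ship_id=21: ✓ → 666
fragile_sum = 451 + 646 + 574 + 640 + 168 + 666 = 3145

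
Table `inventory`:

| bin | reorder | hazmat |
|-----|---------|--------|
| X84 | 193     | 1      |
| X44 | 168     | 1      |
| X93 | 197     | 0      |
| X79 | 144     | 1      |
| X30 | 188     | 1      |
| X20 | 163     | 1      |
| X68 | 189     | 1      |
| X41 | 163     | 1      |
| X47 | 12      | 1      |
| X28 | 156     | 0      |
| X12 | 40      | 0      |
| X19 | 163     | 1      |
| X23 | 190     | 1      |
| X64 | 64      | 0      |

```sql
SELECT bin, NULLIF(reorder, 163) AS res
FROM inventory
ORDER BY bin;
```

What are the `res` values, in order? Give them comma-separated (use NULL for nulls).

bin=X12: reorder=40 vs 163: differ → 40
bin=X19: reorder=163 vs 163: equal → NULL
bin=X20: reorder=163 vs 163: equal → NULL
bin=X23: reorder=190 vs 163: differ → 190
bin=X28: reorder=156 vs 163: differ → 156
bin=X30: reorder=188 vs 163: differ → 188
bin=X41: reorder=163 vs 163: equal → NULL
bin=X44: reorder=168 vs 163: differ → 168
bin=X47: reorder=12 vs 163: differ → 12
bin=X64: reorder=64 vs 163: differ → 64
bin=X68: reorder=189 vs 163: differ → 189
bin=X79: reorder=144 vs 163: differ → 144
bin=X84: reorder=193 vs 163: differ → 193
bin=X93: reorder=197 vs 163: differ → 197

40, NULL, NULL, 190, 156, 188, NULL, 168, 12, 64, 189, 144, 193, 197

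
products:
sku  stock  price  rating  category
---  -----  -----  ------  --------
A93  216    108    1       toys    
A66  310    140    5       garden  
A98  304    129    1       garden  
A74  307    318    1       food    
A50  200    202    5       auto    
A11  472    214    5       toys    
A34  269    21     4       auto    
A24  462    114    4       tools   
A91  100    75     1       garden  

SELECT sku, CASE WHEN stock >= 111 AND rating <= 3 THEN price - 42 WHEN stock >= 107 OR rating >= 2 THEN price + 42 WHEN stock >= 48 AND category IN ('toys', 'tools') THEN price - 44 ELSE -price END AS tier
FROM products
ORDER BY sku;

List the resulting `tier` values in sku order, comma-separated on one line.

256, 156, 63, 244, 182, 276, -75, 66, 87

sku=A11: stock >= 107 OR rating >= 2 → 256
sku=A24: stock >= 107 OR rating >= 2 → 156
sku=A34: stock >= 107 OR rating >= 2 → 63
sku=A50: stock >= 107 OR rating >= 2 → 244
sku=A66: stock >= 107 OR rating >= 2 → 182
sku=A74: stock >= 111 AND rating <= 3 → 276
sku=A91: ELSE → -75
sku=A93: stock >= 111 AND rating <= 3 → 66
sku=A98: stock >= 111 AND rating <= 3 → 87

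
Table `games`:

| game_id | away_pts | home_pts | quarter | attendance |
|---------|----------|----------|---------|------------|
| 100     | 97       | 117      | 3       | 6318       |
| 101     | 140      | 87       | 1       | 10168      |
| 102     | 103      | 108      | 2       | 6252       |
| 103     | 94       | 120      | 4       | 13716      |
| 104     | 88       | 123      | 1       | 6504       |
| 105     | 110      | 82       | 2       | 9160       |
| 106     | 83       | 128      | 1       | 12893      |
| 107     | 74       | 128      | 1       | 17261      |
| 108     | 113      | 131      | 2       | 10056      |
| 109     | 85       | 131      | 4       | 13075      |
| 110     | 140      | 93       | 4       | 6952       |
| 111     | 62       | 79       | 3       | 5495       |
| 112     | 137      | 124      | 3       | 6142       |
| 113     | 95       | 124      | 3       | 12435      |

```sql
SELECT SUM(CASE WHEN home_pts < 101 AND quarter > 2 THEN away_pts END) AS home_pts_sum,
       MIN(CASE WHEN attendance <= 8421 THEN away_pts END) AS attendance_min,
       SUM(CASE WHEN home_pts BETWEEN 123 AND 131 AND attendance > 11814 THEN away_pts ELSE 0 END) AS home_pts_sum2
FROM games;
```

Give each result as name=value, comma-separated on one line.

[home_pts_sum: home_pts < 101 AND quarter > 2]
game_id=100: ✗
game_id=101: ✗
game_id=102: ✗
game_id=103: ✗
game_id=104: ✗
game_id=105: ✗
game_id=106: ✗
game_id=107: ✗
game_id=108: ✗
game_id=109: ✗
game_id=110: ✓ → 140
game_id=111: ✓ → 62
game_id=112: ✗
game_id=113: ✗
home_pts_sum = 140 + 62 = 202
—
[attendance_min: attendance <= 8421]
game_id=100: ✓ → 97
game_id=101: ✗
game_id=102: ✓ → 103
game_id=103: ✗
game_id=104: ✓ → 88
game_id=105: ✗
game_id=106: ✗
game_id=107: ✗
game_id=108: ✗
game_id=109: ✗
game_id=110: ✓ → 140
game_id=111: ✓ → 62
game_id=112: ✓ → 137
game_id=113: ✗
attendance_min = MIN(97, 103, 88, 140, 62, 137) = 62
—
[home_pts_sum2: home_pts BETWEEN 123 AND 131 AND attendance > 11814]
game_id=100: ✗
game_id=101: ✗
game_id=102: ✗
game_id=103: ✗
game_id=104: ✗
game_id=105: ✗
game_id=106: ✓ → 83
game_id=107: ✓ → 74
game_id=108: ✗
game_id=109: ✓ → 85
game_id=110: ✗
game_id=111: ✗
game_id=112: ✗
game_id=113: ✓ → 95
home_pts_sum2 = 83 + 74 + 85 + 95 = 337

home_pts_sum=202, attendance_min=62, home_pts_sum2=337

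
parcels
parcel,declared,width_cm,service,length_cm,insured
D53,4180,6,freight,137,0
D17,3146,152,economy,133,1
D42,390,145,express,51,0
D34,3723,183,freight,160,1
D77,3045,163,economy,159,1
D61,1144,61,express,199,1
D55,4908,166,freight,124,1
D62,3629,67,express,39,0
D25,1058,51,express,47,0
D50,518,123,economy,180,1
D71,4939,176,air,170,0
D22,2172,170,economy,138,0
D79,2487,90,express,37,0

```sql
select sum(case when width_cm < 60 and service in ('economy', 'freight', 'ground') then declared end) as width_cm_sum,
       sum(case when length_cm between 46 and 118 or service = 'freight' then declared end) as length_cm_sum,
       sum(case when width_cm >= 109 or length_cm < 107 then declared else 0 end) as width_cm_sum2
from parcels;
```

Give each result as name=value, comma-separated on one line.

width_cm_sum=4180, length_cm_sum=14259, width_cm_sum2=30015

[width_cm_sum: width_cm < 60 and service in ('economy', 'freight', 'ground')]
parcel=D53: ✓ → 4180
parcel=D17: ✗
parcel=D42: ✗
parcel=D34: ✗
parcel=D77: ✗
parcel=D61: ✗
parcel=D55: ✗
parcel=D62: ✗
parcel=D25: ✗
parcel=D50: ✗
parcel=D71: ✗
parcel=D22: ✗
parcel=D79: ✗
width_cm_sum = 4180
—
[length_cm_sum: length_cm between 46 and 118 or service = 'freight']
parcel=D53: ✓ → 4180
parcel=D17: ✗
parcel=D42: ✓ → 390
parcel=D34: ✓ → 3723
parcel=D77: ✗
parcel=D61: ✗
parcel=D55: ✓ → 4908
parcel=D62: ✗
parcel=D25: ✓ → 1058
parcel=D50: ✗
parcel=D71: ✗
parcel=D22: ✗
parcel=D79: ✗
length_cm_sum = 4180 + 390 + 3723 + 4908 + 1058 = 14259
—
[width_cm_sum2: width_cm >= 109 or length_cm < 107]
parcel=D53: ✗
parcel=D17: ✓ → 3146
parcel=D42: ✓ → 390
parcel=D34: ✓ → 3723
parcel=D77: ✓ → 3045
parcel=D61: ✗
parcel=D55: ✓ → 4908
parcel=D62: ✓ → 3629
parcel=D25: ✓ → 1058
parcel=D50: ✓ → 518
parcel=D71: ✓ → 4939
parcel=D22: ✓ → 2172
parcel=D79: ✓ → 2487
width_cm_sum2 = 3146 + 390 + 3723 + 3045 + 4908 + 3629 + 1058 + 518 + 4939 + 2172 + 2487 = 30015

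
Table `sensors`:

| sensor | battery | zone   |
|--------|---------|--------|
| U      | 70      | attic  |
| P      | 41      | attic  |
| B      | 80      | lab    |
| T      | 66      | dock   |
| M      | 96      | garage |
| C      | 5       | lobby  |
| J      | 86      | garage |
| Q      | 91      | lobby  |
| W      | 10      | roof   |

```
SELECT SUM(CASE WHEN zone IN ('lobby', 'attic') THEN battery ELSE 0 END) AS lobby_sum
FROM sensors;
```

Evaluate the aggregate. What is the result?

sensor=U: ✓ → 70
sensor=P: ✓ → 41
sensor=B: ✗
sensor=T: ✗
sensor=M: ✗
sensor=C: ✓ → 5
sensor=J: ✗
sensor=Q: ✓ → 91
sensor=W: ✗
lobby_sum = 70 + 41 + 5 + 91 = 207

207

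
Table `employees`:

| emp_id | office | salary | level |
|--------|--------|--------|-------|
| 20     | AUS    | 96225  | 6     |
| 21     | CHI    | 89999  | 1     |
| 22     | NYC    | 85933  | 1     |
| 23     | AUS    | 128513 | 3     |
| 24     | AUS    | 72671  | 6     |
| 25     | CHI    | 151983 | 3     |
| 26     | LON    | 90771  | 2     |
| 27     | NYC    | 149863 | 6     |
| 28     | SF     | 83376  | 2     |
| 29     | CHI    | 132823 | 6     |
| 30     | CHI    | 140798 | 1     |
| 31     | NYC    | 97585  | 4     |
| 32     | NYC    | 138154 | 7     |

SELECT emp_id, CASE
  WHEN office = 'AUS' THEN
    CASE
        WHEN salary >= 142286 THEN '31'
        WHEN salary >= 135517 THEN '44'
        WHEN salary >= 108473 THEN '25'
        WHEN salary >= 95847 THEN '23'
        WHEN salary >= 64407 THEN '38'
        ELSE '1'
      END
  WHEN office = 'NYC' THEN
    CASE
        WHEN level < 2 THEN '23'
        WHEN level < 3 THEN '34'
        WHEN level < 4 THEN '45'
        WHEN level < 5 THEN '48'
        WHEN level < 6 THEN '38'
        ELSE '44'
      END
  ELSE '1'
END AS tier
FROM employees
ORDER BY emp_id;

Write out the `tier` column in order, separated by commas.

23, 1, 23, 25, 38, 1, 1, 44, 1, 1, 1, 48, 44

emp_id=20: office='AUS' → inner[salary >= 95847] → 23
emp_id=21: office='CHI' → outer ELSE → 1
emp_id=22: office='NYC' → inner[level < 2] → 23
emp_id=23: office='AUS' → inner[salary >= 108473] → 25
emp_id=24: office='AUS' → inner[salary >= 64407] → 38
emp_id=25: office='CHI' → outer ELSE → 1
emp_id=26: office='LON' → outer ELSE → 1
emp_id=27: office='NYC' → inner[ELSE] → 44
emp_id=28: office='SF' → outer ELSE → 1
emp_id=29: office='CHI' → outer ELSE → 1
emp_id=30: office='CHI' → outer ELSE → 1
emp_id=31: office='NYC' → inner[level < 5] → 48
emp_id=32: office='NYC' → inner[ELSE] → 44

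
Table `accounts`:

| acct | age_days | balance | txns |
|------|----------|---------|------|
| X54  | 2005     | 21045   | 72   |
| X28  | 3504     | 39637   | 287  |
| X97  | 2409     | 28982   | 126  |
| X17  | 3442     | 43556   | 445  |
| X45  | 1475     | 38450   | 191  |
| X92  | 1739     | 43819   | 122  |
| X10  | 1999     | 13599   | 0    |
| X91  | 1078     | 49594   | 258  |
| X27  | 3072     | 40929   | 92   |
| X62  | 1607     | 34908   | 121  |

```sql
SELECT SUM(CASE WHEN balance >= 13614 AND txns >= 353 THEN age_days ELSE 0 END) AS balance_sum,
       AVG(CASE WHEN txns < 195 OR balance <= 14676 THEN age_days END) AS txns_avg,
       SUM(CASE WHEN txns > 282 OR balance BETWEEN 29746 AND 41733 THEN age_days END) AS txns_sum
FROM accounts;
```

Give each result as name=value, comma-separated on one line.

[balance_sum: balance >= 13614 AND txns >= 353]
acct=X54: ✗
acct=X28: ✗
acct=X97: ✗
acct=X17: ✓ → 3442
acct=X45: ✗
acct=X92: ✗
acct=X10: ✗
acct=X91: ✗
acct=X27: ✗
acct=X62: ✗
balance_sum = 3442
—
[txns_avg: txns < 195 OR balance <= 14676]
acct=X54: ✓ → 2005
acct=X28: ✗
acct=X97: ✓ → 2409
acct=X17: ✗
acct=X45: ✓ → 1475
acct=X92: ✓ → 1739
acct=X10: ✓ → 1999
acct=X91: ✗
acct=X27: ✓ → 3072
acct=X62: ✓ → 1607
txns_avg = (2005 + 2409 + 1475 + 1739 + 1999 + 3072 + 1607) / 7 = 2043.7142857143
—
[txns_sum: txns > 282 OR balance BETWEEN 29746 AND 41733]
acct=X54: ✗
acct=X28: ✓ → 3504
acct=X97: ✗
acct=X17: ✓ → 3442
acct=X45: ✓ → 1475
acct=X92: ✗
acct=X10: ✗
acct=X91: ✗
acct=X27: ✓ → 3072
acct=X62: ✓ → 1607
txns_sum = 3504 + 3442 + 1475 + 3072 + 1607 = 13100

balance_sum=3442, txns_avg=2043.7142857143, txns_sum=13100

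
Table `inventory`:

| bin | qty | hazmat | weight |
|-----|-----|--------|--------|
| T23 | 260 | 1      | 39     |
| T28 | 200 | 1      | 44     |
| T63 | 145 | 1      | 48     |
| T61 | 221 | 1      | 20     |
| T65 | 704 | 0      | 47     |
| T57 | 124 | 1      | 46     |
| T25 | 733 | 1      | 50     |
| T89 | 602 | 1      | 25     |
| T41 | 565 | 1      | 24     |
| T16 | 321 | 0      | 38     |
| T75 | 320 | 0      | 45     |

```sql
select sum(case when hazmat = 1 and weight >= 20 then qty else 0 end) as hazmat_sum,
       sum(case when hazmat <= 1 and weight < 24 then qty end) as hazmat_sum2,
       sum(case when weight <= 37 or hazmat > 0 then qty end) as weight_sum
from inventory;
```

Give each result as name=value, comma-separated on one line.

hazmat_sum=2850, hazmat_sum2=221, weight_sum=2850

[hazmat_sum: hazmat = 1 and weight >= 20]
bin=T23: ✓ → 260
bin=T28: ✓ → 200
bin=T63: ✓ → 145
bin=T61: ✓ → 221
bin=T65: ✗
bin=T57: ✓ → 124
bin=T25: ✓ → 733
bin=T89: ✓ → 602
bin=T41: ✓ → 565
bin=T16: ✗
bin=T75: ✗
hazmat_sum = 260 + 200 + 145 + 221 + 124 + 733 + 602 + 565 = 2850
—
[hazmat_sum2: hazmat <= 1 and weight < 24]
bin=T23: ✗
bin=T28: ✗
bin=T63: ✗
bin=T61: ✓ → 221
bin=T65: ✗
bin=T57: ✗
bin=T25: ✗
bin=T89: ✗
bin=T41: ✗
bin=T16: ✗
bin=T75: ✗
hazmat_sum2 = 221
—
[weight_sum: weight <= 37 or hazmat > 0]
bin=T23: ✓ → 260
bin=T28: ✓ → 200
bin=T63: ✓ → 145
bin=T61: ✓ → 221
bin=T65: ✗
bin=T57: ✓ → 124
bin=T25: ✓ → 733
bin=T89: ✓ → 602
bin=T41: ✓ → 565
bin=T16: ✗
bin=T75: ✗
weight_sum = 260 + 200 + 145 + 221 + 124 + 733 + 602 + 565 = 2850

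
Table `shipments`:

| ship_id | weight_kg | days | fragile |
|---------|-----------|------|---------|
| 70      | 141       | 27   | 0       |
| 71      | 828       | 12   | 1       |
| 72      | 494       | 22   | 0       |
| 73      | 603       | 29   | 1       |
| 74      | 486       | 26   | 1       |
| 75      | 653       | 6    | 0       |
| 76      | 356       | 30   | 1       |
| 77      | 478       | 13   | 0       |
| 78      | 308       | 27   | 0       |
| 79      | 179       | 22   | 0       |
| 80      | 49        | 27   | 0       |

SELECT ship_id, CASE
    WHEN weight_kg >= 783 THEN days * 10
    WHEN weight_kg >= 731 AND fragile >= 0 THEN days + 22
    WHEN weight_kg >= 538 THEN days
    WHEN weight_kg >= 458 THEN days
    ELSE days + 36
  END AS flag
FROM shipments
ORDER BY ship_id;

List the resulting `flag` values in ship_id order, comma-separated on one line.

ship_id=70: ELSE → 63
ship_id=71: weight_kg >= 783 → 120
ship_id=72: weight_kg >= 458 → 22
ship_id=73: weight_kg >= 538 → 29
ship_id=74: weight_kg >= 458 → 26
ship_id=75: weight_kg >= 538 → 6
ship_id=76: ELSE → 66
ship_id=77: weight_kg >= 458 → 13
ship_id=78: ELSE → 63
ship_id=79: ELSE → 58
ship_id=80: ELSE → 63

63, 120, 22, 29, 26, 6, 66, 13, 63, 58, 63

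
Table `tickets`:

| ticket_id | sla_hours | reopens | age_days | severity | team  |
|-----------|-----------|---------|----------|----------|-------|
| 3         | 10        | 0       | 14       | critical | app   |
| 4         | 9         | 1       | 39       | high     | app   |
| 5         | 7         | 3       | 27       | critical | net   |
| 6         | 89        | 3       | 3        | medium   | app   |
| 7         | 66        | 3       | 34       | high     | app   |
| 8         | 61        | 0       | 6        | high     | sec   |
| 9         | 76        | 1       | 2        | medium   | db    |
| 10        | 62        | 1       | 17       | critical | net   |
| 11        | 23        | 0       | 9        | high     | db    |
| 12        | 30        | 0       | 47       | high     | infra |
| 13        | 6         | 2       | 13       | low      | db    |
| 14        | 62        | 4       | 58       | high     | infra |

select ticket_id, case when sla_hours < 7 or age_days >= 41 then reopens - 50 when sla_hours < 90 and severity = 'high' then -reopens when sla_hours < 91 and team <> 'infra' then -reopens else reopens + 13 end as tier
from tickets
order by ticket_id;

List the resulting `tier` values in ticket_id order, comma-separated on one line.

ticket_id=3: sla_hours < 91 and team <> 'infra' → 0
ticket_id=4: sla_hours < 90 and severity = 'high' → -1
ticket_id=5: sla_hours < 91 and team <> 'infra' → -3
ticket_id=6: sla_hours < 91 and team <> 'infra' → -3
ticket_id=7: sla_hours < 90 and severity = 'high' → -3
ticket_id=8: sla_hours < 90 and severity = 'high' → 0
ticket_id=9: sla_hours < 91 and team <> 'infra' → -1
ticket_id=10: sla_hours < 91 and team <> 'infra' → -1
ticket_id=11: sla_hours < 90 and severity = 'high' → 0
ticket_id=12: sla_hours < 7 or age_days >= 41 → -50
ticket_id=13: sla_hours < 7 or age_days >= 41 → -48
ticket_id=14: sla_hours < 7 or age_days >= 41 → -46

0, -1, -3, -3, -3, 0, -1, -1, 0, -50, -48, -46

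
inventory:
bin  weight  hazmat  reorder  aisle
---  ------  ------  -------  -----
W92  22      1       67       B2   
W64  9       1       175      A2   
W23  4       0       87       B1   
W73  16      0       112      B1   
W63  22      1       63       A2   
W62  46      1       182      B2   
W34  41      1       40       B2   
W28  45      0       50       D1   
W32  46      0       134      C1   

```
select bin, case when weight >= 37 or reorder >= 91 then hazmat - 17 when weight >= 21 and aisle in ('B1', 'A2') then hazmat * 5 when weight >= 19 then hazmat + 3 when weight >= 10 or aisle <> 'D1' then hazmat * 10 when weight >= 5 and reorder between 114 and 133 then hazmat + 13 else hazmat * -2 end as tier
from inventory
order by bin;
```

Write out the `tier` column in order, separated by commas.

bin=W23: weight >= 10 or aisle <> 'D1' → 0
bin=W28: weight >= 37 or reorder >= 91 → -17
bin=W32: weight >= 37 or reorder >= 91 → -17
bin=W34: weight >= 37 or reorder >= 91 → -16
bin=W62: weight >= 37 or reorder >= 91 → -16
bin=W63: weight >= 21 and aisle in ('B1', 'A2') → 5
bin=W64: weight >= 37 or reorder >= 91 → -16
bin=W73: weight >= 37 or reorder >= 91 → -17
bin=W92: weight >= 19 → 4

0, -17, -17, -16, -16, 5, -16, -17, 4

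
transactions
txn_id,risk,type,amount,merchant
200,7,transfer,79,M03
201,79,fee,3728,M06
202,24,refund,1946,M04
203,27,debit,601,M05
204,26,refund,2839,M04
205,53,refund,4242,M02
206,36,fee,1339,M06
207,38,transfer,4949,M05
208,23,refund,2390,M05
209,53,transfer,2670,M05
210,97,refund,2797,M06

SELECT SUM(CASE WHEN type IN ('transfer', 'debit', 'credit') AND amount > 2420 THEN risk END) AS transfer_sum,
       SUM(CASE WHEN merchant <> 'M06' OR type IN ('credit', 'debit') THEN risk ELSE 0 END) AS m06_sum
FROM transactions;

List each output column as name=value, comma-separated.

transfer_sum=91, m06_sum=251

[transfer_sum: type IN ('transfer', 'debit', 'credit') AND amount > 2420]
txn_id=200: ✗
txn_id=201: ✗
txn_id=202: ✗
txn_id=203: ✗
txn_id=204: ✗
txn_id=205: ✗
txn_id=206: ✗
txn_id=207: ✓ → 38
txn_id=208: ✗
txn_id=209: ✓ → 53
txn_id=210: ✗
transfer_sum = 38 + 53 = 91
—
[m06_sum: merchant <> 'M06' OR type IN ('credit', 'debit')]
txn_id=200: ✓ → 7
txn_id=201: ✗
txn_id=202: ✓ → 24
txn_id=203: ✓ → 27
txn_id=204: ✓ → 26
txn_id=205: ✓ → 53
txn_id=206: ✗
txn_id=207: ✓ → 38
txn_id=208: ✓ → 23
txn_id=209: ✓ → 53
txn_id=210: ✗
m06_sum = 7 + 24 + 27 + 26 + 53 + 38 + 23 + 53 = 251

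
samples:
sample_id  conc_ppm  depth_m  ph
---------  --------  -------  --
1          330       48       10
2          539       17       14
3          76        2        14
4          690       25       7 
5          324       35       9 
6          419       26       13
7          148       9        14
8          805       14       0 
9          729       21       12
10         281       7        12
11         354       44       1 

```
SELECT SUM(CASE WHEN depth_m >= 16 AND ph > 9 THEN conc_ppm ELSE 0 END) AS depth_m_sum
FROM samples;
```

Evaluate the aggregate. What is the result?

sample_id=1: ✓ → 330
sample_id=2: ✓ → 539
sample_id=3: ✗
sample_id=4: ✗
sample_id=5: ✗
sample_id=6: ✓ → 419
sample_id=7: ✗
sample_id=8: ✗
sample_id=9: ✓ → 729
sample_id=10: ✗
sample_id=11: ✗
depth_m_sum = 330 + 539 + 419 + 729 = 2017

2017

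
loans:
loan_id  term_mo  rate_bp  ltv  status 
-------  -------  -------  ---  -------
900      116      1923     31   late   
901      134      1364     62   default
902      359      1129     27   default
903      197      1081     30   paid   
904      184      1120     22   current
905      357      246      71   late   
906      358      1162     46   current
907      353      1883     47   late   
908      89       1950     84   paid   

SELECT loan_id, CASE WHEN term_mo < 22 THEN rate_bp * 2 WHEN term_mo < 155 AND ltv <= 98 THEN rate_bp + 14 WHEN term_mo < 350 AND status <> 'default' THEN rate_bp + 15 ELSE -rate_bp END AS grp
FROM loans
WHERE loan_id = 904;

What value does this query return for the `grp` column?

loan_id = 904: term_mo=184, rate_bp=1120, ltv=22, status=current.
term_mo < 22 → false
term_mo < 155 AND ltv <= 98 → false
term_mo < 350 AND status <> 'default' → true → 1135

1135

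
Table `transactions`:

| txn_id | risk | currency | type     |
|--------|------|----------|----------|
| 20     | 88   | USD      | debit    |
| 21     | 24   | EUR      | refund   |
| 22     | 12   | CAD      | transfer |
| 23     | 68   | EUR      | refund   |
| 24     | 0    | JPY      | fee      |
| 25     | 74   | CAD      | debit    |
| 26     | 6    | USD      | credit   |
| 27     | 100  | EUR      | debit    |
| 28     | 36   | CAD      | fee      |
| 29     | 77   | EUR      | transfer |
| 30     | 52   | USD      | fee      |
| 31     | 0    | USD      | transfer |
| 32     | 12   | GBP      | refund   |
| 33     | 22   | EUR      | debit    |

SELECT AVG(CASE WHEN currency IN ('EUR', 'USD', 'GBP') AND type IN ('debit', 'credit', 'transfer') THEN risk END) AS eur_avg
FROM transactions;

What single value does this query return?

48.8333333333

txn_id=20: ✓ → 88
txn_id=21: ✗
txn_id=22: ✗
txn_id=23: ✗
txn_id=24: ✗
txn_id=25: ✗
txn_id=26: ✓ → 6
txn_id=27: ✓ → 100
txn_id=28: ✗
txn_id=29: ✓ → 77
txn_id=30: ✗
txn_id=31: ✓ → 0
txn_id=32: ✗
txn_id=33: ✓ → 22
eur_avg = (88 + 6 + 100 + 77 + 0 + 22) / 6 = 48.8333333333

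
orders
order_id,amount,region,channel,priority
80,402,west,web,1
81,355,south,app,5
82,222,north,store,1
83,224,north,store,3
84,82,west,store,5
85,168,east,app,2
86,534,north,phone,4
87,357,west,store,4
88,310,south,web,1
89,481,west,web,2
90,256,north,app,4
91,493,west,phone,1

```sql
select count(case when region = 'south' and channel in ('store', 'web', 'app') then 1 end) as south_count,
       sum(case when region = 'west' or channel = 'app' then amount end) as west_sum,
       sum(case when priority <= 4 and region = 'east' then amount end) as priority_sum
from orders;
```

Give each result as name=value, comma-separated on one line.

[south_count: region = 'south' and channel in ('store', 'web', 'app')]
order_id=80: ✗
order_id=81: ✓ → 1
order_id=82: ✗
order_id=83: ✗
order_id=84: ✗
order_id=85: ✗
order_id=86: ✗
order_id=87: ✗
order_id=88: ✓ → 1
order_id=89: ✗
order_id=90: ✗
order_id=91: ✗
south_count = COUNT(1, 1) = 2
—
[west_sum: region = 'west' or channel = 'app']
order_id=80: ✓ → 402
order_id=81: ✓ → 355
order_id=82: ✗
order_id=83: ✗
order_id=84: ✓ → 82
order_id=85: ✓ → 168
order_id=86: ✗
order_id=87: ✓ → 357
order_id=88: ✗
order_id=89: ✓ → 481
order_id=90: ✓ → 256
order_id=91: ✓ → 493
west_sum = 402 + 355 + 82 + 168 + 357 + 481 + 256 + 493 = 2594
—
[priority_sum: priority <= 4 and region = 'east']
order_id=80: ✗
order_id=81: ✗
order_id=82: ✗
order_id=83: ✗
order_id=84: ✗
order_id=85: ✓ → 168
order_id=86: ✗
order_id=87: ✗
order_id=88: ✗
order_id=89: ✗
order_id=90: ✗
order_id=91: ✗
priority_sum = 168

south_count=2, west_sum=2594, priority_sum=168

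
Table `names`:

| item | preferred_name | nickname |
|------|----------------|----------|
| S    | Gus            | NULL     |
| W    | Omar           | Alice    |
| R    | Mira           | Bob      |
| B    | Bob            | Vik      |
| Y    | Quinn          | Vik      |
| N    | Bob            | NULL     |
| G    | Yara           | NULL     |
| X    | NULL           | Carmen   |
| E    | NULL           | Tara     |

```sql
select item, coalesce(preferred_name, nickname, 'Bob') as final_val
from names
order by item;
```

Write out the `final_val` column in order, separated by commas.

item=B: preferred_name=Bob → Bob
item=E: preferred_name=NULL, nickname=Tara → Tara
item=G: preferred_name=Yara → Yara
item=N: preferred_name=Bob → Bob
item=R: preferred_name=Mira → Mira
item=S: preferred_name=Gus → Gus
item=W: preferred_name=Omar → Omar
item=X: preferred_name=NULL, nickname=Carmen → Carmen
item=Y: preferred_name=Quinn → Quinn

Bob, Tara, Yara, Bob, Mira, Gus, Omar, Carmen, Quinn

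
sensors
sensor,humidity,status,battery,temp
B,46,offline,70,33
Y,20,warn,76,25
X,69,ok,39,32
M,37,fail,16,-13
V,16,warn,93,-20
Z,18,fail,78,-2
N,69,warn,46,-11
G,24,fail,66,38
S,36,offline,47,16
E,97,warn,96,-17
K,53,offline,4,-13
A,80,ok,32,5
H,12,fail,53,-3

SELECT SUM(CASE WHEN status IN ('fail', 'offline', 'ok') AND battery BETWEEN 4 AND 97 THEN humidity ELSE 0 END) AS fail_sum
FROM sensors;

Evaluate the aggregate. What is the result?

375

sensor=B: ✓ → 46
sensor=Y: ✗
sensor=X: ✓ → 69
sensor=M: ✓ → 37
sensor=V: ✗
sensor=Z: ✓ → 18
sensor=N: ✗
sensor=G: ✓ → 24
sensor=S: ✓ → 36
sensor=E: ✗
sensor=K: ✓ → 53
sensor=A: ✓ → 80
sensor=H: ✓ → 12
fail_sum = 46 + 69 + 37 + 18 + 24 + 36 + 53 + 80 + 12 = 375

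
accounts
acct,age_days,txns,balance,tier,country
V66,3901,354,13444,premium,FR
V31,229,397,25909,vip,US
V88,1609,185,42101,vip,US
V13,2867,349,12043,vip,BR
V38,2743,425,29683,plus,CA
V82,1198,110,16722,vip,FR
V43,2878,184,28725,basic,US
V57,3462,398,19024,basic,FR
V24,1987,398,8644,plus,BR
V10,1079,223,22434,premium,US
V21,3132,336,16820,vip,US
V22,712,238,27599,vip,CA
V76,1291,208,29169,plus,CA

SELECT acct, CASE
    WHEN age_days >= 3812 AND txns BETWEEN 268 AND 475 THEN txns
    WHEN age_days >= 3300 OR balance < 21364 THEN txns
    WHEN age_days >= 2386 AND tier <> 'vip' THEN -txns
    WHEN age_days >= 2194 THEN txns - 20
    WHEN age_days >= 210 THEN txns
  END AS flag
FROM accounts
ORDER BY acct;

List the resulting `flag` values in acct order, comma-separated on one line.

acct=V10: age_days >= 210 → 223
acct=V13: age_days >= 3300 OR balance < 21364 → 349
acct=V21: age_days >= 3300 OR balance < 21364 → 336
acct=V22: age_days >= 210 → 238
acct=V24: age_days >= 3300 OR balance < 21364 → 398
acct=V31: age_days >= 210 → 397
acct=V38: age_days >= 2386 AND tier <> 'vip' → -425
acct=V43: age_days >= 2386 AND tier <> 'vip' → -184
acct=V57: age_days >= 3300 OR balance < 21364 → 398
acct=V66: age_days >= 3812 AND txns BETWEEN 268 AND 475 → 354
acct=V76: age_days >= 210 → 208
acct=V82: age_days >= 3300 OR balance < 21364 → 110
acct=V88: age_days >= 210 → 185

223, 349, 336, 238, 398, 397, -425, -184, 398, 354, 208, 110, 185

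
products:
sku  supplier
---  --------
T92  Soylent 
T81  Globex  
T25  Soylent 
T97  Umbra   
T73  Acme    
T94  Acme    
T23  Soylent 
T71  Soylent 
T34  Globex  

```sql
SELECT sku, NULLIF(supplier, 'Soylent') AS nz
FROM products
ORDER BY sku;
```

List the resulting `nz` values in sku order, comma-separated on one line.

sku=T23: supplier=Soylent vs Soylent: equal → NULL
sku=T25: supplier=Soylent vs Soylent: equal → NULL
sku=T34: supplier=Globex vs Soylent: differ → Globex
sku=T71: supplier=Soylent vs Soylent: equal → NULL
sku=T73: supplier=Acme vs Soylent: differ → Acme
sku=T81: supplier=Globex vs Soylent: differ → Globex
sku=T92: supplier=Soylent vs Soylent: equal → NULL
sku=T94: supplier=Acme vs Soylent: differ → Acme
sku=T97: supplier=Umbra vs Soylent: differ → Umbra

NULL, NULL, Globex, NULL, Acme, Globex, NULL, Acme, Umbra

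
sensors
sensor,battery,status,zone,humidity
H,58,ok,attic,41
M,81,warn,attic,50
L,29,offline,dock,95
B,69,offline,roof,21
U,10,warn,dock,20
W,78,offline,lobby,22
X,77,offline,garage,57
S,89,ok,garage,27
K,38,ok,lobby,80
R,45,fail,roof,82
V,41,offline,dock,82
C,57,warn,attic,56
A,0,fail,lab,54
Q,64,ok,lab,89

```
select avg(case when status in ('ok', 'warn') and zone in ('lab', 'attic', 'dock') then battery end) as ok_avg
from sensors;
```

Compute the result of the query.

sensor=H: ✓ → 58
sensor=M: ✓ → 81
sensor=L: ✗
sensor=B: ✗
sensor=U: ✓ → 10
sensor=W: ✗
sensor=X: ✗
sensor=S: ✗
sensor=K: ✗
sensor=R: ✗
sensor=V: ✗
sensor=C: ✓ → 57
sensor=A: ✗
sensor=Q: ✓ → 64
ok_avg = (58 + 81 + 10 + 57 + 64) / 5 = 54

54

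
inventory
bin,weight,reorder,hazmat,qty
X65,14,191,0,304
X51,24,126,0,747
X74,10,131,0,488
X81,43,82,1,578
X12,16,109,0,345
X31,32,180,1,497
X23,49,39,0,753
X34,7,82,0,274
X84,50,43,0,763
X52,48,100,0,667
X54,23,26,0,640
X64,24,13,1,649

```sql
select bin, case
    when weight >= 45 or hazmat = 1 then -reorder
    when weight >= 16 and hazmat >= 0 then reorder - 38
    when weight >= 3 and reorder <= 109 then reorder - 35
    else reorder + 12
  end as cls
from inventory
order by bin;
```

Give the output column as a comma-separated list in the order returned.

bin=X12: weight >= 16 and hazmat >= 0 → 71
bin=X23: weight >= 45 or hazmat = 1 → -39
bin=X31: weight >= 45 or hazmat = 1 → -180
bin=X34: weight >= 3 and reorder <= 109 → 47
bin=X51: weight >= 16 and hazmat >= 0 → 88
bin=X52: weight >= 45 or hazmat = 1 → -100
bin=X54: weight >= 16 and hazmat >= 0 → -12
bin=X64: weight >= 45 or hazmat = 1 → -13
bin=X65: ELSE → 203
bin=X74: ELSE → 143
bin=X81: weight >= 45 or hazmat = 1 → -82
bin=X84: weight >= 45 or hazmat = 1 → -43

71, -39, -180, 47, 88, -100, -12, -13, 203, 143, -82, -43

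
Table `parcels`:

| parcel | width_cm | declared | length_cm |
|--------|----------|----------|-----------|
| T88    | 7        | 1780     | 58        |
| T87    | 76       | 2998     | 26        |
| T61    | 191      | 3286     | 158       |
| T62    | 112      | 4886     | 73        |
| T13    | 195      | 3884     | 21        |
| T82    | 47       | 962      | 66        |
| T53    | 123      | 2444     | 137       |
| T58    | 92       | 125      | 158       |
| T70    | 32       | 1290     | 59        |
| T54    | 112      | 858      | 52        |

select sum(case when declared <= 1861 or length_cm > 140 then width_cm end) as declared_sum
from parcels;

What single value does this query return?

481

parcel=T88: ✓ → 7
parcel=T87: ✗
parcel=T61: ✓ → 191
parcel=T62: ✗
parcel=T13: ✗
parcel=T82: ✓ → 47
parcel=T53: ✗
parcel=T58: ✓ → 92
parcel=T70: ✓ → 32
parcel=T54: ✓ → 112
declared_sum = 7 + 191 + 47 + 92 + 32 + 112 = 481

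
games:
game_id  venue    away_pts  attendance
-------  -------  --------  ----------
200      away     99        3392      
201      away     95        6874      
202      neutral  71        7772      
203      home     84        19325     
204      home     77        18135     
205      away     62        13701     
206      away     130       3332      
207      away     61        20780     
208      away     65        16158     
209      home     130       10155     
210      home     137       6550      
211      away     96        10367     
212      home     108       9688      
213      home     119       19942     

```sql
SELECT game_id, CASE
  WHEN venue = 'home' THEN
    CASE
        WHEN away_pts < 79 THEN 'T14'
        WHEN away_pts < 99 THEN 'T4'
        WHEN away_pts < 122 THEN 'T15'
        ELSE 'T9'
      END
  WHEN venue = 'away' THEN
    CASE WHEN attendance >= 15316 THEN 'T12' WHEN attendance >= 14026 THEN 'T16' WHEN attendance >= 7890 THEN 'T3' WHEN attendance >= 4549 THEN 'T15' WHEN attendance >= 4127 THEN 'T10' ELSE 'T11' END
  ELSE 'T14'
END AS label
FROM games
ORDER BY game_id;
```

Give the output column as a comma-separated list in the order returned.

game_id=200: venue='away' → inner[ELSE] → T11
game_id=201: venue='away' → inner[attendance >= 4549] → T15
game_id=202: venue='neutral' → outer ELSE → T14
game_id=203: venue='home' → inner[away_pts < 99] → T4
game_id=204: venue='home' → inner[away_pts < 79] → T14
game_id=205: venue='away' → inner[attendance >= 7890] → T3
game_id=206: venue='away' → inner[ELSE] → T11
game_id=207: venue='away' → inner[attendance >= 15316] → T12
game_id=208: venue='away' → inner[attendance >= 15316] → T12
game_id=209: venue='home' → inner[ELSE] → T9
game_id=210: venue='home' → inner[ELSE] → T9
game_id=211: venue='away' → inner[attendance >= 7890] → T3
game_id=212: venue='home' → inner[away_pts < 122] → T15
game_id=213: venue='home' → inner[away_pts < 122] → T15

T11, T15, T14, T4, T14, T3, T11, T12, T12, T9, T9, T3, T15, T15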